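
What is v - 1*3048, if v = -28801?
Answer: -31849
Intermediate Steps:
v - 1*3048 = -28801 - 1*3048 = -28801 - 3048 = -31849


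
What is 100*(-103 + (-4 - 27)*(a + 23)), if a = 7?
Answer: -103300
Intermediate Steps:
100*(-103 + (-4 - 27)*(a + 23)) = 100*(-103 + (-4 - 27)*(7 + 23)) = 100*(-103 - 31*30) = 100*(-103 - 930) = 100*(-1033) = -103300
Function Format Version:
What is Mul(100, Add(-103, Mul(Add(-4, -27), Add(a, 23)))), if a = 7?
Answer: -103300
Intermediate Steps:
Mul(100, Add(-103, Mul(Add(-4, -27), Add(a, 23)))) = Mul(100, Add(-103, Mul(Add(-4, -27), Add(7, 23)))) = Mul(100, Add(-103, Mul(-31, 30))) = Mul(100, Add(-103, -930)) = Mul(100, -1033) = -103300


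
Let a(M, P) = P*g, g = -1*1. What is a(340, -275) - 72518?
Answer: -72243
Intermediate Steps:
g = -1
a(M, P) = -P (a(M, P) = P*(-1) = -P)
a(340, -275) - 72518 = -1*(-275) - 72518 = 275 - 72518 = -72243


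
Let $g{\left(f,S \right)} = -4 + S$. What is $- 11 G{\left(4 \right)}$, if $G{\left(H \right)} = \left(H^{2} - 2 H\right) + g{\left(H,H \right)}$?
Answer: $-88$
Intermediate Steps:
$G{\left(H \right)} = -4 + H^{2} - H$ ($G{\left(H \right)} = \left(H^{2} - 2 H\right) + \left(-4 + H\right) = -4 + H^{2} - H$)
$- 11 G{\left(4 \right)} = - 11 \left(-4 + 4^{2} - 4\right) = - 11 \left(-4 + 16 - 4\right) = \left(-11\right) 8 = -88$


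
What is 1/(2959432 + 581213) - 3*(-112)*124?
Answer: 147517433281/3540645 ≈ 41664.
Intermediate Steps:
1/(2959432 + 581213) - 3*(-112)*124 = 1/3540645 - (-336)*124 = 1/3540645 - 1*(-41664) = 1/3540645 + 41664 = 147517433281/3540645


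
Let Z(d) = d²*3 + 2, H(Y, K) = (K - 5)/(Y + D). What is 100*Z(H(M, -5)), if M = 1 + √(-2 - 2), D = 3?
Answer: 1100 - 1200*I ≈ 1100.0 - 1200.0*I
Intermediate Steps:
M = 1 + 2*I (M = 1 + √(-4) = 1 + 2*I ≈ 1.0 + 2.0*I)
H(Y, K) = (-5 + K)/(3 + Y) (H(Y, K) = (K - 5)/(Y + 3) = (-5 + K)/(3 + Y))
Z(d) = 2 + 3*d² (Z(d) = 3*d² + 2 = 2 + 3*d²)
100*Z(H(M, -5)) = 100*(2 + 3*((-5 - 5)/(3 + (1 + 2*I)))²) = 100*(2 + 3*(-10/(4 + 2*I))²) = 100*(2 + 3*(((4 - 2*I)/20)*(-10))²) = 100*(2 + 3*(-(4 - 2*I)/2)²) = 100*(2 + 3*((4 - 2*I)²/4)) = 100*(2 + 3*(4 - 2*I)²/4) = 200 + 75*(4 - 2*I)²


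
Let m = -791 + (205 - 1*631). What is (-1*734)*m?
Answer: 893278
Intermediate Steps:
m = -1217 (m = -791 + (205 - 631) = -791 - 426 = -1217)
(-1*734)*m = -1*734*(-1217) = -734*(-1217) = 893278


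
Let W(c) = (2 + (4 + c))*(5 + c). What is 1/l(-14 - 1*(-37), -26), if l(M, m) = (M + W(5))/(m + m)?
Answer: -52/133 ≈ -0.39098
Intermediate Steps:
W(c) = (5 + c)*(6 + c) (W(c) = (6 + c)*(5 + c) = (5 + c)*(6 + c))
l(M, m) = (110 + M)/(2*m) (l(M, m) = (M + (30 + 5² + 11*5))/(m + m) = (M + (30 + 25 + 55))/((2*m)) = (M + 110)*(1/(2*m)) = (110 + M)*(1/(2*m)) = (110 + M)/(2*m))
1/l(-14 - 1*(-37), -26) = 1/((½)*(110 + (-14 - 1*(-37)))/(-26)) = 1/((½)*(-1/26)*(110 + (-14 + 37))) = 1/((½)*(-1/26)*(110 + 23)) = 1/((½)*(-1/26)*133) = 1/(-133/52) = -52/133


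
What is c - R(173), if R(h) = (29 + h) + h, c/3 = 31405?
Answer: 93840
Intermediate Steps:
c = 94215 (c = 3*31405 = 94215)
R(h) = 29 + 2*h
c - R(173) = 94215 - (29 + 2*173) = 94215 - (29 + 346) = 94215 - 1*375 = 94215 - 375 = 93840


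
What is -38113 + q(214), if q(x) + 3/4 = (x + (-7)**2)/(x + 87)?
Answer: -45887903/1204 ≈ -38113.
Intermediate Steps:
q(x) = -3/4 + (49 + x)/(87 + x) (q(x) = -3/4 + (x + (-7)**2)/(x + 87) = -3/4 + (x + 49)/(87 + x) = -3/4 + (49 + x)/(87 + x))
-38113 + q(214) = -38113 + (-65 + 214)/(4*(87 + 214)) = -38113 + (1/4)*149/301 = -38113 + (1/4)*(1/301)*149 = -38113 + 149/1204 = -45887903/1204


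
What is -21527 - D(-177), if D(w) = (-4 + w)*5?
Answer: -20622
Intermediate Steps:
D(w) = -20 + 5*w
-21527 - D(-177) = -21527 - (-20 + 5*(-177)) = -21527 - (-20 - 885) = -21527 - 1*(-905) = -21527 + 905 = -20622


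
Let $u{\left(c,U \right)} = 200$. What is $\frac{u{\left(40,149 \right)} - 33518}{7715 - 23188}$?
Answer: $\frac{33318}{15473} \approx 2.1533$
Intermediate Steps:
$\frac{u{\left(40,149 \right)} - 33518}{7715 - 23188} = \frac{200 - 33518}{7715 - 23188} = - \frac{33318}{7715 - 23188} = - \frac{33318}{-15473} = \left(-33318\right) \left(- \frac{1}{15473}\right) = \frac{33318}{15473}$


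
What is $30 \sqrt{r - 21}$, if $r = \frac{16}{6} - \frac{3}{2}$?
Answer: $5 i \sqrt{714} \approx 133.6 i$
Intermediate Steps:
$r = \frac{7}{6}$ ($r = 16 \cdot \frac{1}{6} - \frac{3}{2} = \frac{8}{3} - \frac{3}{2} = \frac{7}{6} \approx 1.1667$)
$30 \sqrt{r - 21} = 30 \sqrt{\frac{7}{6} - 21} = 30 \sqrt{- \frac{119}{6}} = 30 \frac{i \sqrt{714}}{6} = 5 i \sqrt{714}$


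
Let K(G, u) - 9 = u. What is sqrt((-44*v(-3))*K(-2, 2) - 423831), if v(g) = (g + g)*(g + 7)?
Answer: I*sqrt(412215) ≈ 642.04*I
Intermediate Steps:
K(G, u) = 9 + u
v(g) = 2*g*(7 + g) (v(g) = (2*g)*(7 + g) = 2*g*(7 + g))
sqrt((-44*v(-3))*K(-2, 2) - 423831) = sqrt((-88*(-3)*(7 - 3))*(9 + 2) - 423831) = sqrt(-88*(-3)*4*11 - 423831) = sqrt(-44*(-24)*11 - 423831) = sqrt(1056*11 - 423831) = sqrt(11616 - 423831) = sqrt(-412215) = I*sqrt(412215)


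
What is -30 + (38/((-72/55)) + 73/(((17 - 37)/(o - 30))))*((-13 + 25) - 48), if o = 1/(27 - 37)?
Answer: -147007/50 ≈ -2940.1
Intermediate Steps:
o = -⅒ (o = 1/(-10) = -⅒ ≈ -0.10000)
-30 + (38/((-72/55)) + 73/(((17 - 37)/(o - 30))))*((-13 + 25) - 48) = -30 + (38/((-72/55)) + 73/(((17 - 37)/(-⅒ - 30))))*((-13 + 25) - 48) = -30 + (38/((-72*1/55)) + 73/((-20/(-301/10))))*(12 - 48) = -30 + (38/(-72/55) + 73/((-20*(-10/301))))*(-36) = -30 + (38*(-55/72) + 73/(200/301))*(-36) = -30 + (-1045/36 + 73*(301/200))*(-36) = -30 + (-1045/36 + 21973/200)*(-36) = -30 + (145507/1800)*(-36) = -30 - 145507/50 = -147007/50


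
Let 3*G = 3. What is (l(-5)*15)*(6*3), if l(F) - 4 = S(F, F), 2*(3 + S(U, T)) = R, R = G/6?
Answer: 585/2 ≈ 292.50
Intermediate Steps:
G = 1 (G = (⅓)*3 = 1)
R = ⅙ (R = 1/6 = 1*(⅙) = ⅙ ≈ 0.16667)
S(U, T) = -35/12 (S(U, T) = -3 + (½)*(⅙) = -3 + 1/12 = -35/12)
l(F) = 13/12 (l(F) = 4 - 35/12 = 13/12)
(l(-5)*15)*(6*3) = ((13/12)*15)*(6*3) = (65/4)*18 = 585/2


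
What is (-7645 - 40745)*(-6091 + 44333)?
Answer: -1850530380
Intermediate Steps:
(-7645 - 40745)*(-6091 + 44333) = -48390*38242 = -1850530380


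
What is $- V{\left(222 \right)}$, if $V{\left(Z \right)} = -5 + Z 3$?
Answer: $-661$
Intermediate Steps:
$V{\left(Z \right)} = -5 + 3 Z$
$- V{\left(222 \right)} = - (-5 + 3 \cdot 222) = - (-5 + 666) = \left(-1\right) 661 = -661$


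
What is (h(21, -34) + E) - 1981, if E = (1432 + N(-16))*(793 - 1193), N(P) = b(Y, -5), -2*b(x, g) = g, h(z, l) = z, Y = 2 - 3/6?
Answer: -575760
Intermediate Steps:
Y = 3/2 (Y = 2 - 3/6 = 2 - 1*½ = 2 - ½ = 3/2 ≈ 1.5000)
b(x, g) = -g/2
N(P) = 5/2 (N(P) = -½*(-5) = 5/2)
E = -573800 (E = (1432 + 5/2)*(793 - 1193) = (2869/2)*(-400) = -573800)
(h(21, -34) + E) - 1981 = (21 - 573800) - 1981 = -573779 - 1981 = -575760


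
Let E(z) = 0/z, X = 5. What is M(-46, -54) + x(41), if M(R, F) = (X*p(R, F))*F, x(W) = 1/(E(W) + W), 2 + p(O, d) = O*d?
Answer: -27475739/41 ≈ -6.7014e+5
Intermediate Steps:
p(O, d) = -2 + O*d
E(z) = 0
x(W) = 1/W (x(W) = 1/(0 + W) = 1/W)
M(R, F) = F*(-10 + 5*F*R) (M(R, F) = (5*(-2 + R*F))*F = (5*(-2 + F*R))*F = (-10 + 5*F*R)*F = F*(-10 + 5*F*R))
M(-46, -54) + x(41) = 5*(-54)*(-2 - 54*(-46)) + 1/41 = 5*(-54)*(-2 + 2484) + 1/41 = 5*(-54)*2482 + 1/41 = -670140 + 1/41 = -27475739/41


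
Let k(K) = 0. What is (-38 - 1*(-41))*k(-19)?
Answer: 0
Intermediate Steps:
(-38 - 1*(-41))*k(-19) = (-38 - 1*(-41))*0 = (-38 + 41)*0 = 3*0 = 0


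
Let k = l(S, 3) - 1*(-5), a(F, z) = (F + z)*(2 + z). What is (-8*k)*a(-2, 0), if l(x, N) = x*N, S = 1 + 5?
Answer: 736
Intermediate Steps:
S = 6
l(x, N) = N*x
a(F, z) = (2 + z)*(F + z)
k = 23 (k = 3*6 - 1*(-5) = 18 + 5 = 23)
(-8*k)*a(-2, 0) = (-8*23)*(0**2 + 2*(-2) + 2*0 - 2*0) = -184*(0 - 4 + 0 + 0) = -184*(-4) = 736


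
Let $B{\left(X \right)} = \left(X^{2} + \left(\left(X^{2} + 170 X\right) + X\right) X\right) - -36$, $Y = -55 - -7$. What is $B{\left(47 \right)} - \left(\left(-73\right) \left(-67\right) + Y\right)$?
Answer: $478964$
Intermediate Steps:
$Y = -48$ ($Y = -55 + 7 = -48$)
$B{\left(X \right)} = 36 + X^{2} + X \left(X^{2} + 171 X\right)$ ($B{\left(X \right)} = \left(X^{2} + \left(X^{2} + 171 X\right) X\right) + 36 = \left(X^{2} + X \left(X^{2} + 171 X\right)\right) + 36 = 36 + X^{2} + X \left(X^{2} + 171 X\right)$)
$B{\left(47 \right)} - \left(\left(-73\right) \left(-67\right) + Y\right) = \left(36 + 47^{3} + 172 \cdot 47^{2}\right) - \left(\left(-73\right) \left(-67\right) - 48\right) = \left(36 + 103823 + 172 \cdot 2209\right) - \left(4891 - 48\right) = \left(36 + 103823 + 379948\right) - 4843 = 483807 - 4843 = 478964$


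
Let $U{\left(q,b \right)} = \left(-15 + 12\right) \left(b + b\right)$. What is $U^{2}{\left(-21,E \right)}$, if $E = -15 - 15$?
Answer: $32400$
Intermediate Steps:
$E = -30$ ($E = -15 - 15 = -30$)
$U{\left(q,b \right)} = - 6 b$ ($U{\left(q,b \right)} = - 3 \cdot 2 b = - 6 b$)
$U^{2}{\left(-21,E \right)} = \left(\left(-6\right) \left(-30\right)\right)^{2} = 180^{2} = 32400$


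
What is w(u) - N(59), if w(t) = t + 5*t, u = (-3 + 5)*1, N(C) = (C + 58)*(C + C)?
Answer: -13794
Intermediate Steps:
N(C) = 2*C*(58 + C) (N(C) = (58 + C)*(2*C) = 2*C*(58 + C))
u = 2 (u = 2*1 = 2)
w(t) = 6*t
w(u) - N(59) = 6*2 - 2*59*(58 + 59) = 12 - 2*59*117 = 12 - 1*13806 = 12 - 13806 = -13794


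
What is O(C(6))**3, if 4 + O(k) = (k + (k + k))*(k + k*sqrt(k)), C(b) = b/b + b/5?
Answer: 1234580386/78125 + 902778822*sqrt(55)/390625 ≈ 32942.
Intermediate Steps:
C(b) = 1 + b/5 (C(b) = 1 + b*(1/5) = 1 + b/5)
O(k) = -4 + 3*k*(k + k**(3/2)) (O(k) = -4 + (k + (k + k))*(k + k*sqrt(k)) = -4 + (k + 2*k)*(k + k**(3/2)) = -4 + (3*k)*(k + k**(3/2)) = -4 + 3*k*(k + k**(3/2)))
O(C(6))**3 = (-4 + 3*(1 + (1/5)*6)**2 + 3*(1 + (1/5)*6)**(5/2))**3 = (-4 + 3*(1 + 6/5)**2 + 3*(1 + 6/5)**(5/2))**3 = (-4 + 3*(11/5)**2 + 3*(11/5)**(5/2))**3 = (-4 + 3*(121/25) + 3*(121*sqrt(55)/125))**3 = (-4 + 363/25 + 363*sqrt(55)/125)**3 = (263/25 + 363*sqrt(55)/125)**3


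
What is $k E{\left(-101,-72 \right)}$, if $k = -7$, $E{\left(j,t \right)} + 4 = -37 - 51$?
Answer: $644$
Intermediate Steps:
$E{\left(j,t \right)} = -92$ ($E{\left(j,t \right)} = -4 - 88 = -92$)
$k E{\left(-101,-72 \right)} = \left(-7\right) \left(-92\right) = 644$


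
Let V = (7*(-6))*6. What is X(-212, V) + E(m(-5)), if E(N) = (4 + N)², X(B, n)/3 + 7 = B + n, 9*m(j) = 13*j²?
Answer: 15868/81 ≈ 195.90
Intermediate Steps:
m(j) = 13*j²/9 (m(j) = (13*j²)/9 = 13*j²/9)
V = -252 (V = -42*6 = -252)
X(B, n) = -21 + 3*B + 3*n (X(B, n) = -21 + 3*(B + n) = -21 + (3*B + 3*n) = -21 + 3*B + 3*n)
X(-212, V) + E(m(-5)) = (-21 + 3*(-212) + 3*(-252)) + (4 + (13/9)*(-5)²)² = (-21 - 636 - 756) + (4 + (13/9)*25)² = -1413 + (4 + 325/9)² = -1413 + (361/9)² = -1413 + 130321/81 = 15868/81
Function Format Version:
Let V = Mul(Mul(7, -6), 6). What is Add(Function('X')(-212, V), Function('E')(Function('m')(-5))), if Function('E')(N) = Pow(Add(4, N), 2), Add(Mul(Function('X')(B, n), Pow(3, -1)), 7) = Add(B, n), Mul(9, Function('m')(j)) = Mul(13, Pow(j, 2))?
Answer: Rational(15868, 81) ≈ 195.90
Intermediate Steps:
Function('m')(j) = Mul(Rational(13, 9), Pow(j, 2)) (Function('m')(j) = Mul(Rational(1, 9), Mul(13, Pow(j, 2))) = Mul(Rational(13, 9), Pow(j, 2)))
V = -252 (V = Mul(-42, 6) = -252)
Function('X')(B, n) = Add(-21, Mul(3, B), Mul(3, n)) (Function('X')(B, n) = Add(-21, Mul(3, Add(B, n))) = Add(-21, Add(Mul(3, B), Mul(3, n))) = Add(-21, Mul(3, B), Mul(3, n)))
Add(Function('X')(-212, V), Function('E')(Function('m')(-5))) = Add(Add(-21, Mul(3, -212), Mul(3, -252)), Pow(Add(4, Mul(Rational(13, 9), Pow(-5, 2))), 2)) = Add(Add(-21, -636, -756), Pow(Add(4, Mul(Rational(13, 9), 25)), 2)) = Add(-1413, Pow(Add(4, Rational(325, 9)), 2)) = Add(-1413, Pow(Rational(361, 9), 2)) = Add(-1413, Rational(130321, 81)) = Rational(15868, 81)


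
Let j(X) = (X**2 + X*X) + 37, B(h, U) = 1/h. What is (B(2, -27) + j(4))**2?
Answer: 19321/4 ≈ 4830.3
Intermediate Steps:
j(X) = 37 + 2*X**2 (j(X) = (X**2 + X**2) + 37 = 2*X**2 + 37 = 37 + 2*X**2)
(B(2, -27) + j(4))**2 = (1/2 + (37 + 2*4**2))**2 = (1/2 + (37 + 2*16))**2 = (1/2 + (37 + 32))**2 = (1/2 + 69)**2 = (139/2)**2 = 19321/4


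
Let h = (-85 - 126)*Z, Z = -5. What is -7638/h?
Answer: -7638/1055 ≈ -7.2398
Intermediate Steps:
h = 1055 (h = (-85 - 126)*(-5) = -211*(-5) = 1055)
-7638/h = -7638/1055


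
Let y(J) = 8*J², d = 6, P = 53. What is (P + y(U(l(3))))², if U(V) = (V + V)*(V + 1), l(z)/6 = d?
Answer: 3223425719598841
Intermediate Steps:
l(z) = 36 (l(z) = 6*6 = 36)
U(V) = 2*V*(1 + V) (U(V) = (2*V)*(1 + V) = 2*V*(1 + V))
(P + y(U(l(3))))² = (53 + 8*(2*36*(1 + 36))²)² = (53 + 8*(2*36*37)²)² = (53 + 8*2664²)² = (53 + 8*7096896)² = (53 + 56775168)² = 56775221² = 3223425719598841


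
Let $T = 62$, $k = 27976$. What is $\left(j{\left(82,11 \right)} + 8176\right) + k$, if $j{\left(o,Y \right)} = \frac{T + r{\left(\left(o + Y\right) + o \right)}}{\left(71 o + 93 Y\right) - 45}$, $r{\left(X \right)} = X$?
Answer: $\frac{245833837}{6800} \approx 36152.0$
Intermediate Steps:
$j{\left(o,Y \right)} = \frac{62 + Y + 2 o}{-45 + 71 o + 93 Y}$ ($j{\left(o,Y \right)} = \frac{62 + \left(\left(o + Y\right) + o\right)}{\left(71 o + 93 Y\right) - 45} = \frac{62 + \left(\left(Y + o\right) + o\right)}{-45 + 71 o + 93 Y} = \frac{62 + \left(Y + 2 o\right)}{-45 + 71 o + 93 Y} = \frac{62 + Y + 2 o}{-45 + 71 o + 93 Y}$)
$\left(j{\left(82,11 \right)} + 8176\right) + k = \left(\frac{62 + 11 + 2 \cdot 82}{-45 + 71 \cdot 82 + 93 \cdot 11} + 8176\right) + 27976 = \left(\frac{62 + 11 + 164}{-45 + 5822 + 1023} + 8176\right) + 27976 = \left(\frac{1}{6800} \cdot 237 + 8176\right) + 27976 = \left(\frac{237}{6800} + 8176\right) + 27976 = \frac{55597037}{6800} + 27976 = \frac{245833837}{6800}$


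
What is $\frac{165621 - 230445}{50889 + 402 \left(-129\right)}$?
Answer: $\frac{21608}{323} \approx 66.898$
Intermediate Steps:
$\frac{165621 - 230445}{50889 + 402 \left(-129\right)} = - \frac{64824}{50889 - 51858} = - \frac{64824}{-969} = \left(-64824\right) \left(- \frac{1}{969}\right) = \frac{21608}{323}$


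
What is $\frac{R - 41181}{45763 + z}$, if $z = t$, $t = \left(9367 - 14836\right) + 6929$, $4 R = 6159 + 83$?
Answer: $- \frac{79241}{94446} \approx -0.83901$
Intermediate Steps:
$R = \frac{3121}{2}$ ($R = \frac{6159 + 83}{4} = \frac{1}{4} \cdot 6242 = \frac{3121}{2} \approx 1560.5$)
$t = 1460$ ($t = -5469 + 6929 = 1460$)
$z = 1460$
$\frac{R - 41181}{45763 + z} = \frac{\frac{3121}{2} - 41181}{45763 + 1460} = - \frac{79241}{2 \cdot 47223} = \left(- \frac{79241}{2}\right) \frac{1}{47223} = - \frac{79241}{94446}$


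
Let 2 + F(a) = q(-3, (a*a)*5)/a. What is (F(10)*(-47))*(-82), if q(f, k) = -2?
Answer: -42394/5 ≈ -8478.8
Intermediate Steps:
F(a) = -2 - 2/a
(F(10)*(-47))*(-82) = ((-2 - 2/10)*(-47))*(-82) = ((-2 - 2*1/10)*(-47))*(-82) = ((-2 - 1/5)*(-47))*(-82) = -11/5*(-47)*(-82) = (517/5)*(-82) = -42394/5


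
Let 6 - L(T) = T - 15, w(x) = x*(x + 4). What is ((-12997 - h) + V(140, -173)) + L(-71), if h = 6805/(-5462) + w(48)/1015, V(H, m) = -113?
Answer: -72177606817/5543930 ≈ -13019.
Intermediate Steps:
w(x) = x*(4 + x)
L(T) = 21 - T (L(T) = 6 - (T - 15) = 6 - (-15 + T) = 6 + (15 - T) = 21 - T)
h = 6726077/5543930 (h = 6805/(-5462) + (48*(4 + 48))/1015 = 6805*(-1/5462) + (48*52)*(1/1015) = -6805/5462 + 2496*(1/1015) = -6805/5462 + 2496/1015 = 6726077/5543930 ≈ 1.2132)
((-12997 - h) + V(140, -173)) + L(-71) = ((-12997 - 1*6726077/5543930) - 113) + (21 - 1*(-71)) = ((-12997 - 6726077/5543930) - 113) + (21 + 71) = (-72061184287/5543930 - 113) + 92 = -72687648377/5543930 + 92 = -72177606817/5543930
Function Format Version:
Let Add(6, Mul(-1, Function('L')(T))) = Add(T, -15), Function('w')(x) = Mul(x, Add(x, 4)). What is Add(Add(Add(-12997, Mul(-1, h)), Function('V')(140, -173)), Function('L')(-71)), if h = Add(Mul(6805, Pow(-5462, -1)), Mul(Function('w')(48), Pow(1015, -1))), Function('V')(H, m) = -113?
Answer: Rational(-72177606817, 5543930) ≈ -13019.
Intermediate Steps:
Function('w')(x) = Mul(x, Add(4, x))
Function('L')(T) = Add(21, Mul(-1, T)) (Function('L')(T) = Add(6, Mul(-1, Add(T, -15))) = Add(6, Mul(-1, Add(-15, T))) = Add(6, Add(15, Mul(-1, T))) = Add(21, Mul(-1, T)))
h = Rational(6726077, 5543930) (h = Add(Mul(6805, Pow(-5462, -1)), Mul(Mul(48, Add(4, 48)), Pow(1015, -1))) = Add(Mul(6805, Rational(-1, 5462)), Mul(Mul(48, 52), Rational(1, 1015))) = Add(Rational(-6805, 5462), Mul(2496, Rational(1, 1015))) = Add(Rational(-6805, 5462), Rational(2496, 1015)) = Rational(6726077, 5543930) ≈ 1.2132)
Add(Add(Add(-12997, Mul(-1, h)), Function('V')(140, -173)), Function('L')(-71)) = Add(Add(Add(-12997, Mul(-1, Rational(6726077, 5543930))), -113), Add(21, Mul(-1, -71))) = Add(Add(Add(-12997, Rational(-6726077, 5543930)), -113), Add(21, 71)) = Add(Add(Rational(-72061184287, 5543930), -113), 92) = Add(Rational(-72687648377, 5543930), 92) = Rational(-72177606817, 5543930)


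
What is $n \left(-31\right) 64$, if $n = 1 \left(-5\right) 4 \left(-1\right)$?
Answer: $-39680$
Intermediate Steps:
$n = 20$ ($n = \left(-5\right) \left(-4\right) = 20$)
$n \left(-31\right) 64 = 20 \left(-31\right) 64 = \left(-620\right) 64 = -39680$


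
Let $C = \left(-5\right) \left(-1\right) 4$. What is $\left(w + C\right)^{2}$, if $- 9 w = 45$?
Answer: $225$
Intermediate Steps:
$w = -5$ ($w = \left(- \frac{1}{9}\right) 45 = -5$)
$C = 20$ ($C = 5 \cdot 4 = 20$)
$\left(w + C\right)^{2} = \left(-5 + 20\right)^{2} = 15^{2} = 225$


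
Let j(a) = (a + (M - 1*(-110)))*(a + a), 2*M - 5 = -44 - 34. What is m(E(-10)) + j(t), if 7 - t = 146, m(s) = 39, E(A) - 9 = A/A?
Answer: 18248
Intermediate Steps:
M = -73/2 (M = 5/2 + (-44 - 34)/2 = 5/2 + (1/2)*(-78) = 5/2 - 39 = -73/2 ≈ -36.500)
E(A) = 10 (E(A) = 9 + A/A = 9 + 1 = 10)
t = -139 (t = 7 - 1*146 = 7 - 146 = -139)
j(a) = 2*a*(147/2 + a) (j(a) = (a + (-73/2 - 1*(-110)))*(a + a) = (a + (-73/2 + 110))*(2*a) = (a + 147/2)*(2*a) = (147/2 + a)*(2*a) = 2*a*(147/2 + a))
m(E(-10)) + j(t) = 39 - 139*(147 + 2*(-139)) = 39 - 139*(147 - 278) = 39 - 139*(-131) = 39 + 18209 = 18248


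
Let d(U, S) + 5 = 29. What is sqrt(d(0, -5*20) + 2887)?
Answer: sqrt(2911) ≈ 53.954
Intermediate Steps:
d(U, S) = 24 (d(U, S) = -5 + 29 = 24)
sqrt(d(0, -5*20) + 2887) = sqrt(24 + 2887) = sqrt(2911)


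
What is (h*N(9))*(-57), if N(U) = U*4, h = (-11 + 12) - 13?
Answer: 24624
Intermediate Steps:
h = -12 (h = 1 - 13 = -12)
N(U) = 4*U
(h*N(9))*(-57) = -48*9*(-57) = -12*36*(-57) = -432*(-57) = 24624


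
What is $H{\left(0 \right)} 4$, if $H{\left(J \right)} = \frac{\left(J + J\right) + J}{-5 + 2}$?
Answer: $0$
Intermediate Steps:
$H{\left(J \right)} = - J$ ($H{\left(J \right)} = \frac{2 J + J}{-3} = 3 J \left(- \frac{1}{3}\right) = - J$)
$H{\left(0 \right)} 4 = \left(-1\right) 0 \cdot 4 = 0 \cdot 4 = 0$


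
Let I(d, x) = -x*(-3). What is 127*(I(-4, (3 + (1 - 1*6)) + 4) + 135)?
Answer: 17907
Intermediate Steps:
I(d, x) = 3*x
127*(I(-4, (3 + (1 - 1*6)) + 4) + 135) = 127*(3*((3 + (1 - 1*6)) + 4) + 135) = 127*(3*((3 + (1 - 6)) + 4) + 135) = 127*(3*((3 - 5) + 4) + 135) = 127*(3*(-2 + 4) + 135) = 127*(3*2 + 135) = 127*(6 + 135) = 127*141 = 17907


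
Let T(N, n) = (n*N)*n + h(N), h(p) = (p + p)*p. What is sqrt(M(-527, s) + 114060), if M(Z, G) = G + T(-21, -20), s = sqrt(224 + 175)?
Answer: sqrt(106542 + sqrt(399)) ≈ 326.44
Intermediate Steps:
h(p) = 2*p**2 (h(p) = (2*p)*p = 2*p**2)
s = sqrt(399) ≈ 19.975
T(N, n) = 2*N**2 + N*n**2 (T(N, n) = (n*N)*n + 2*N**2 = (N*n)*n + 2*N**2 = N*n**2 + 2*N**2 = 2*N**2 + N*n**2)
M(Z, G) = -7518 + G (M(Z, G) = G - 21*((-20)**2 + 2*(-21)) = G - 21*(400 - 42) = G - 21*358 = G - 7518 = -7518 + G)
sqrt(M(-527, s) + 114060) = sqrt((-7518 + sqrt(399)) + 114060) = sqrt(106542 + sqrt(399))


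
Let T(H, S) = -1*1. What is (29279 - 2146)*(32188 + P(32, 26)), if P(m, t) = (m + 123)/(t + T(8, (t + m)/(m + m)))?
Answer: 4367626143/5 ≈ 8.7353e+8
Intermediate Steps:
T(H, S) = -1
P(m, t) = (123 + m)/(-1 + t) (P(m, t) = (m + 123)/(t - 1) = (123 + m)/(-1 + t))
(29279 - 2146)*(32188 + P(32, 26)) = (29279 - 2146)*(32188 + (123 + 32)/(-1 + 26)) = 27133*(32188 + 155/25) = 27133*(32188 + (1/25)*155) = 27133*(32188 + 31/5) = 27133*(160971/5) = 4367626143/5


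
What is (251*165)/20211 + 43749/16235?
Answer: 518861188/109375195 ≈ 4.7439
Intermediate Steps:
(251*165)/20211 + 43749/16235 = 41415*(1/20211) + 43749*(1/16235) = 13805/6737 + 43749/16235 = 518861188/109375195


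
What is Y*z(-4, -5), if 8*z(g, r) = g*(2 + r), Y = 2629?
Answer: 7887/2 ≈ 3943.5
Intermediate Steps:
z(g, r) = g*(2 + r)/8 (z(g, r) = (g*(2 + r))/8 = g*(2 + r)/8)
Y*z(-4, -5) = 2629*((⅛)*(-4)*(2 - 5)) = 2629*((⅛)*(-4)*(-3)) = 2629*(3/2) = 7887/2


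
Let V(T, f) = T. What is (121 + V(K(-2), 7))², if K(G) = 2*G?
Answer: 13689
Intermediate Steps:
(121 + V(K(-2), 7))² = (121 + 2*(-2))² = (121 - 4)² = 117² = 13689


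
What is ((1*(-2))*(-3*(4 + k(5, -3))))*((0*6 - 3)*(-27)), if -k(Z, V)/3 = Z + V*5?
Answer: 16524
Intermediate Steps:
k(Z, V) = -15*V - 3*Z (k(Z, V) = -3*(Z + V*5) = -3*(Z + 5*V) = -15*V - 3*Z)
((1*(-2))*(-3*(4 + k(5, -3))))*((0*6 - 3)*(-27)) = ((1*(-2))*(-3*(4 + (-15*(-3) - 3*5))))*((0*6 - 3)*(-27)) = (-(-6)*(4 + (45 - 15)))*((0 - 3)*(-27)) = (-(-6)*(4 + 30))*(-3*(-27)) = -(-6)*34*81 = -2*(-102)*81 = 204*81 = 16524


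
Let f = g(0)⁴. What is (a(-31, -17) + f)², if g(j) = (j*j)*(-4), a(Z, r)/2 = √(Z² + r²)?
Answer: 5000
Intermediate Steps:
a(Z, r) = 2*√(Z² + r²)
g(j) = -4*j² (g(j) = j²*(-4) = -4*j²)
f = 0 (f = (-4*0²)⁴ = (-4*0)⁴ = 0⁴ = 0)
(a(-31, -17) + f)² = (2*√((-31)² + (-17)²) + 0)² = (2*√(961 + 289) + 0)² = (2*√1250 + 0)² = (2*(25*√2) + 0)² = (50*√2 + 0)² = (50*√2)² = 5000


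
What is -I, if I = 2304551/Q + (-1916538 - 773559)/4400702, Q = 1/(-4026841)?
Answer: 40838780597361370579/4400702 ≈ 9.2801e+12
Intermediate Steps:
Q = -1/4026841 ≈ -2.4833e-7
I = -40838780597361370579/4400702 (I = 2304551/(-1/4026841) + (-1916538 - 773559)/4400702 = 2304551*(-4026841) - 2690097*1/4400702 = -9280060453391 - 2690097/4400702 = -40838780597361370579/4400702 ≈ -9.2801e+12)
-I = -1*(-40838780597361370579/4400702) = 40838780597361370579/4400702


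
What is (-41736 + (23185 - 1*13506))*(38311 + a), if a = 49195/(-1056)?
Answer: -1295334283597/1056 ≈ -1.2266e+9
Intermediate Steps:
a = -49195/1056 (a = 49195*(-1/1056) = -49195/1056 ≈ -46.586)
(-41736 + (23185 - 1*13506))*(38311 + a) = (-41736 + (23185 - 1*13506))*(38311 - 49195/1056) = (-41736 + (23185 - 13506))*(40407221/1056) = (-41736 + 9679)*(40407221/1056) = -32057*40407221/1056 = -1295334283597/1056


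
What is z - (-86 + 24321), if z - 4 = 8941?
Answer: -15290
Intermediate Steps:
z = 8945 (z = 4 + 8941 = 8945)
z - (-86 + 24321) = 8945 - (-86 + 24321) = 8945 - 1*24235 = 8945 - 24235 = -15290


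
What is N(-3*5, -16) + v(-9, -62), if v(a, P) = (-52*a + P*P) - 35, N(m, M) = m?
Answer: 4262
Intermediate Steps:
v(a, P) = -35 + P**2 - 52*a (v(a, P) = (-52*a + P**2) - 35 = (P**2 - 52*a) - 35 = -35 + P**2 - 52*a)
N(-3*5, -16) + v(-9, -62) = -3*5 + (-35 + (-62)**2 - 52*(-9)) = -15 + (-35 + 3844 + 468) = -15 + 4277 = 4262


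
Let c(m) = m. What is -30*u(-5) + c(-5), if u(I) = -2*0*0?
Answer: -5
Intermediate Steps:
u(I) = 0 (u(I) = 0*0 = 0)
-30*u(-5) + c(-5) = -30*0 - 5 = 0 - 5 = -5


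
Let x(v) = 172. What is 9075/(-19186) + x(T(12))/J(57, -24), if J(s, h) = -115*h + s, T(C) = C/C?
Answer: -22264283/54046962 ≈ -0.41194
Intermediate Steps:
T(C) = 1
J(s, h) = s - 115*h
9075/(-19186) + x(T(12))/J(57, -24) = 9075/(-19186) + 172/(57 - 115*(-24)) = 9075*(-1/19186) + 172/(57 + 2760) = -9075/19186 + 172/2817 = -22264283/54046962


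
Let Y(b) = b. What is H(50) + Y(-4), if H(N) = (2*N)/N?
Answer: -2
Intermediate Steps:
H(N) = 2
H(50) + Y(-4) = 2 - 4 = -2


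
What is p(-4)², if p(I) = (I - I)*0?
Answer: 0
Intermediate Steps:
p(I) = 0 (p(I) = 0*0 = 0)
p(-4)² = 0² = 0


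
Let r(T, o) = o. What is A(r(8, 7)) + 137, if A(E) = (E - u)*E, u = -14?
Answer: 284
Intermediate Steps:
A(E) = E*(14 + E) (A(E) = (E - 1*(-14))*E = (E + 14)*E = (14 + E)*E = E*(14 + E))
A(r(8, 7)) + 137 = 7*(14 + 7) + 137 = 7*21 + 137 = 147 + 137 = 284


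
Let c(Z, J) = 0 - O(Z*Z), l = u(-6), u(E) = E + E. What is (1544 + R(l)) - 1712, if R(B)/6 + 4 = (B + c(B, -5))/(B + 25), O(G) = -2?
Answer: -2556/13 ≈ -196.62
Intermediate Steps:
u(E) = 2*E
l = -12 (l = 2*(-6) = -12)
c(Z, J) = 2 (c(Z, J) = 0 - 1*(-2) = 0 + 2 = 2)
R(B) = -24 + 6*(2 + B)/(25 + B) (R(B) = -24 + 6*((B + 2)/(B + 25)) = -24 + 6*((2 + B)/(25 + B)) = -24 + 6*(2 + B)/(25 + B))
(1544 + R(l)) - 1712 = (1544 + 6*(-98 - 3*(-12))/(25 - 12)) - 1712 = (1544 + 6*(-98 + 36)/13) - 1712 = (1544 + 6*(1/13)*(-62)) - 1712 = (1544 - 372/13) - 1712 = 19700/13 - 1712 = -2556/13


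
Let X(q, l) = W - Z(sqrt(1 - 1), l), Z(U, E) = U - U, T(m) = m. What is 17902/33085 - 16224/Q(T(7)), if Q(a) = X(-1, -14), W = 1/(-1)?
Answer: 536788942/33085 ≈ 16225.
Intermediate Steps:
Z(U, E) = 0
W = -1 (W = 1*(-1) = -1)
X(q, l) = -1 (X(q, l) = -1 - 1*0 = -1 + 0 = -1)
Q(a) = -1
17902/33085 - 16224/Q(T(7)) = 17902/33085 - 16224/(-1) = 17902*(1/33085) - 16224*(-1) = 17902/33085 + 16224 = 536788942/33085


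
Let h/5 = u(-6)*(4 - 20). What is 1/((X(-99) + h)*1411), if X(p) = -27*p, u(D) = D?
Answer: 1/4448883 ≈ 2.2478e-7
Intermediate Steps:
h = 480 (h = 5*(-6*(4 - 20)) = 5*(-6*(-16)) = 5*96 = 480)
1/((X(-99) + h)*1411) = 1/((-27*(-99) + 480)*1411) = (1/1411)/(2673 + 480) = (1/1411)/3153 = (1/3153)*(1/1411) = 1/4448883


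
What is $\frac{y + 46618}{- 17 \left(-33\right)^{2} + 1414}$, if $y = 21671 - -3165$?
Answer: $- \frac{71454}{17099} \approx -4.1788$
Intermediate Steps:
$y = 24836$ ($y = 21671 + 3165 = 24836$)
$\frac{y + 46618}{- 17 \left(-33\right)^{2} + 1414} = \frac{24836 + 46618}{- 17 \left(-33\right)^{2} + 1414} = \frac{71454}{\left(-17\right) 1089 + 1414} = \frac{71454}{-18513 + 1414} = \frac{71454}{-17099} = 71454 \left(- \frac{1}{17099}\right) = - \frac{71454}{17099}$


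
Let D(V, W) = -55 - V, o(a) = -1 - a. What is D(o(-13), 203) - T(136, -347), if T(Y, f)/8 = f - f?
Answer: -67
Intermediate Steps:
T(Y, f) = 0 (T(Y, f) = 8*(f - f) = 8*0 = 0)
D(o(-13), 203) - T(136, -347) = (-55 - (-1 - 1*(-13))) - 1*0 = (-55 - (-1 + 13)) + 0 = (-55 - 1*12) + 0 = (-55 - 12) + 0 = -67 + 0 = -67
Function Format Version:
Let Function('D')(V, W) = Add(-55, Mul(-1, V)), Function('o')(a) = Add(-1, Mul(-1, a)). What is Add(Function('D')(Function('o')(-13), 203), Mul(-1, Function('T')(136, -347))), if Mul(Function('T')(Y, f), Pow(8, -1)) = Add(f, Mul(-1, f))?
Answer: -67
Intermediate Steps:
Function('T')(Y, f) = 0 (Function('T')(Y, f) = Mul(8, Add(f, Mul(-1, f))) = Mul(8, 0) = 0)
Add(Function('D')(Function('o')(-13), 203), Mul(-1, Function('T')(136, -347))) = Add(Add(-55, Mul(-1, Add(-1, Mul(-1, -13)))), Mul(-1, 0)) = Add(Add(-55, Mul(-1, Add(-1, 13))), 0) = Add(Add(-55, Mul(-1, 12)), 0) = Add(Add(-55, -12), 0) = Add(-67, 0) = -67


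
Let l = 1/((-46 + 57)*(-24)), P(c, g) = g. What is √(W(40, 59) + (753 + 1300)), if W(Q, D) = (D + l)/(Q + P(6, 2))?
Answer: √35795947/132 ≈ 45.326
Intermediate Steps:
l = -1/264 (l = -1/24/11 = (1/11)*(-1/24) = -1/264 ≈ -0.0037879)
W(Q, D) = (-1/264 + D)/(2 + Q) (W(Q, D) = (D - 1/264)/(Q + 2) = (-1/264 + D)/(2 + Q))
√(W(40, 59) + (753 + 1300)) = √((-1/264 + 59)/(2 + 40) + (753 + 1300)) = √((15575/264)/42 + 2053) = √((1/42)*(15575/264) + 2053) = √(2225/1584 + 2053) = √(3254177/1584) = √35795947/132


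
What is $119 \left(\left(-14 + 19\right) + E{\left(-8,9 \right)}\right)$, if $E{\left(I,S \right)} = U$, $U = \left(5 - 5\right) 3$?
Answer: $595$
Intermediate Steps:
$U = 0$ ($U = 0 \cdot 3 = 0$)
$E{\left(I,S \right)} = 0$
$119 \left(\left(-14 + 19\right) + E{\left(-8,9 \right)}\right) = 119 \left(\left(-14 + 19\right) + 0\right) = 119 \left(5 + 0\right) = 119 \cdot 5 = 595$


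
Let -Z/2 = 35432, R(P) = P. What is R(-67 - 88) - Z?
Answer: 70709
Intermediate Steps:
Z = -70864 (Z = -2*35432 = -70864)
R(-67 - 88) - Z = (-67 - 88) - 1*(-70864) = -155 + 70864 = 70709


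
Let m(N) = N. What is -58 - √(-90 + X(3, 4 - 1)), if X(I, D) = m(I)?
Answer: -58 - I*√87 ≈ -58.0 - 9.3274*I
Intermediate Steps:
X(I, D) = I
-58 - √(-90 + X(3, 4 - 1)) = -58 - √(-90 + 3) = -58 - √(-87) = -58 - I*√87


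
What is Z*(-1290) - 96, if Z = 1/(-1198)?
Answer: -56859/599 ≈ -94.923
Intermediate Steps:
Z = -1/1198 ≈ -0.00083472
Z*(-1290) - 96 = -1/1198*(-1290) - 96 = 645/599 - 96 = -56859/599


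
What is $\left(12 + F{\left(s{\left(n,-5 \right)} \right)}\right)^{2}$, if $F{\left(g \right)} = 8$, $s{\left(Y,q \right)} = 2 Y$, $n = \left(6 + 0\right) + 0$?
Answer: $400$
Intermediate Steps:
$n = 6$ ($n = 6 + 0 = 6$)
$\left(12 + F{\left(s{\left(n,-5 \right)} \right)}\right)^{2} = \left(12 + 8\right)^{2} = 20^{2} = 400$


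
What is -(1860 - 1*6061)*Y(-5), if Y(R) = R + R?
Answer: -42010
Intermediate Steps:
Y(R) = 2*R
-(1860 - 1*6061)*Y(-5) = -(1860 - 1*6061)*2*(-5) = -(1860 - 6061)*(-10) = -(-4201)*(-10) = -1*42010 = -42010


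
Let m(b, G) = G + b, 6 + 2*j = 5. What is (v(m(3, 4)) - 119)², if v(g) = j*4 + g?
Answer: 12996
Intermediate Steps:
j = -½ (j = -3 + (½)*5 = -3 + 5/2 = -½ ≈ -0.50000)
v(g) = -2 + g (v(g) = -½*4 + g = -2 + g)
(v(m(3, 4)) - 119)² = ((-2 + (4 + 3)) - 119)² = ((-2 + 7) - 119)² = (5 - 119)² = (-114)² = 12996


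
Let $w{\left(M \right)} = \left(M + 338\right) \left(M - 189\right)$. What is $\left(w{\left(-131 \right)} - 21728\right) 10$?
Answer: $-879680$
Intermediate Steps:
$w{\left(M \right)} = \left(-189 + M\right) \left(338 + M\right)$ ($w{\left(M \right)} = \left(338 + M\right) \left(-189 + M\right) = \left(-189 + M\right) \left(338 + M\right)$)
$\left(w{\left(-131 \right)} - 21728\right) 10 = \left(\left(-63882 + \left(-131\right)^{2} + 149 \left(-131\right)\right) - 21728\right) 10 = \left(\left(-63882 + 17161 - 19519\right) - 21728\right) 10 = \left(-66240 - 21728\right) 10 = \left(-87968\right) 10 = -879680$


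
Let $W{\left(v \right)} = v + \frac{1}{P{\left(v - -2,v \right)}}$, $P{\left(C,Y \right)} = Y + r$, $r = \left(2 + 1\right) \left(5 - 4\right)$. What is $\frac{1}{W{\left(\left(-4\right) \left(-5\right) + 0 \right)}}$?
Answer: $\frac{23}{461} \approx 0.049892$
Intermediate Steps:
$r = 3$ ($r = 3 \cdot 1 = 3$)
$P{\left(C,Y \right)} = 3 + Y$ ($P{\left(C,Y \right)} = Y + 3 = 3 + Y$)
$W{\left(v \right)} = v + \frac{1}{3 + v}$
$\frac{1}{W{\left(\left(-4\right) \left(-5\right) + 0 \right)}} = \frac{1}{\frac{1}{3 + \left(\left(-4\right) \left(-5\right) + 0\right)} \left(1 + \left(\left(-4\right) \left(-5\right) + 0\right) \left(3 + \left(\left(-4\right) \left(-5\right) + 0\right)\right)\right)} = \frac{1}{\frac{1}{3 + \left(20 + 0\right)} \left(1 + \left(20 + 0\right) \left(3 + \left(20 + 0\right)\right)\right)} = \frac{1}{\frac{1}{3 + 20} \left(1 + 20 \left(3 + 20\right)\right)} = \frac{1}{\frac{1}{23} \left(1 + 20 \cdot 23\right)} = \frac{1}{\frac{1}{23} \left(1 + 460\right)} = \frac{1}{\frac{1}{23} \cdot 461} = \frac{1}{\frac{461}{23}} = \frac{23}{461}$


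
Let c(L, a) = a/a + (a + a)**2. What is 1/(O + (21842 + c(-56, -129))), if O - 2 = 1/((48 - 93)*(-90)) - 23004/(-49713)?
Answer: 67112550/5933384504921 ≈ 1.1311e-5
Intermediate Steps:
c(L, a) = 1 + 4*a**2 (c(L, a) = 1 + (2*a)**2 = 1 + 4*a**2)
O = 165297071/67112550 (O = 2 + (1/((48 - 93)*(-90)) - 23004/(-49713)) = 2 + (1/(-45*(-90)) - 23004*(-1)/49713) = 2 + (1/4050 - 1*(-7668/16571)) = 2 + (1/4050 + 7668/16571) = 2 + 31071971/67112550 = 165297071/67112550 ≈ 2.4630)
1/(O + (21842 + c(-56, -129))) = 1/(165297071/67112550 + (21842 + (1 + 4*(-129)**2))) = 1/(165297071/67112550 + (21842 + (1 + 4*16641))) = 1/(165297071/67112550 + (21842 + (1 + 66564))) = 1/(165297071/67112550 + (21842 + 66565)) = 1/(165297071/67112550 + 88407) = 1/(5933384504921/67112550) = 67112550/5933384504921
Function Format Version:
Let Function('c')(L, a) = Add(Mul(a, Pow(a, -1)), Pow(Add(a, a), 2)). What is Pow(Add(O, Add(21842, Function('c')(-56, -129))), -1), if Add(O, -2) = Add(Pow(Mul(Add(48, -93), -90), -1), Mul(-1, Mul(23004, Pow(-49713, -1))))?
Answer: Rational(67112550, 5933384504921) ≈ 1.1311e-5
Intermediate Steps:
Function('c')(L, a) = Add(1, Mul(4, Pow(a, 2))) (Function('c')(L, a) = Add(1, Pow(Mul(2, a), 2)) = Add(1, Mul(4, Pow(a, 2))))
O = Rational(165297071, 67112550) (O = Add(2, Add(Pow(Mul(Add(48, -93), -90), -1), Mul(-1, Mul(23004, Pow(-49713, -1))))) = Add(2, Add(Pow(Mul(-45, -90), -1), Mul(-1, Mul(23004, Rational(-1, 49713))))) = Add(2, Add(Pow(4050, -1), Mul(-1, Rational(-7668, 16571)))) = Add(2, Add(Rational(1, 4050), Rational(7668, 16571))) = Add(2, Rational(31071971, 67112550)) = Rational(165297071, 67112550) ≈ 2.4630)
Pow(Add(O, Add(21842, Function('c')(-56, -129))), -1) = Pow(Add(Rational(165297071, 67112550), Add(21842, Add(1, Mul(4, Pow(-129, 2))))), -1) = Pow(Add(Rational(165297071, 67112550), Add(21842, Add(1, Mul(4, 16641)))), -1) = Pow(Add(Rational(165297071, 67112550), Add(21842, Add(1, 66564))), -1) = Pow(Add(Rational(165297071, 67112550), Add(21842, 66565)), -1) = Pow(Add(Rational(165297071, 67112550), 88407), -1) = Pow(Rational(5933384504921, 67112550), -1) = Rational(67112550, 5933384504921)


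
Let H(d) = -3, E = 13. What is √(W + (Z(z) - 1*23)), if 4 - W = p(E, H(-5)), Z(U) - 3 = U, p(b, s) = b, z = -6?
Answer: I*√35 ≈ 5.9161*I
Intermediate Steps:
Z(U) = 3 + U
W = -9 (W = 4 - 1*13 = 4 - 13 = -9)
√(W + (Z(z) - 1*23)) = √(-9 + ((3 - 6) - 1*23)) = √(-9 + (-3 - 23)) = √(-9 - 26) = √(-35) = I*√35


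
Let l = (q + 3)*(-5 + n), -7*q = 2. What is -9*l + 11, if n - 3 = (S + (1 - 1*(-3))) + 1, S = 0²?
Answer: -436/7 ≈ -62.286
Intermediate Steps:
q = -2/7 (q = -⅐*2 = -2/7 ≈ -0.28571)
S = 0
n = 8 (n = 3 + ((0 + (1 - 1*(-3))) + 1) = 3 + ((0 + (1 + 3)) + 1) = 3 + ((0 + 4) + 1) = 3 + (4 + 1) = 3 + 5 = 8)
l = 57/7 (l = (-2/7 + 3)*(-5 + 8) = (19/7)*3 = 57/7 ≈ 8.1429)
-9*l + 11 = -9*57/7 + 11 = -513/7 + 11 = -436/7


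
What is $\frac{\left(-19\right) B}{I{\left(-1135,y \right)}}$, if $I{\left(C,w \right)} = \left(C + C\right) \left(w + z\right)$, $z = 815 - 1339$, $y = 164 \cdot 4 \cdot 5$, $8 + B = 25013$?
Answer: $\frac{95019}{1251224} \approx 0.075941$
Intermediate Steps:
$B = 25005$ ($B = -8 + 25013 = 25005$)
$y = 3280$ ($y = 164 \cdot 20 = 3280$)
$z = -524$ ($z = 815 - 1339 = -524$)
$I{\left(C,w \right)} = 2 C \left(-524 + w\right)$ ($I{\left(C,w \right)} = \left(C + C\right) \left(w - 524\right) = 2 C \left(-524 + w\right)$)
$\frac{\left(-19\right) B}{I{\left(-1135,y \right)}} = \frac{\left(-19\right) 25005}{2 \left(-1135\right) \left(-524 + 3280\right)} = - \frac{475095}{2 \left(-1135\right) 2756} = - \frac{475095}{-6256120} = \left(-475095\right) \left(- \frac{1}{6256120}\right) = \frac{95019}{1251224}$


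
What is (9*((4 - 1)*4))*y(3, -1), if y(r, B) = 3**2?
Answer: 972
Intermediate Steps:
y(r, B) = 9
(9*((4 - 1)*4))*y(3, -1) = (9*((4 - 1)*4))*9 = (9*(3*4))*9 = (9*12)*9 = 108*9 = 972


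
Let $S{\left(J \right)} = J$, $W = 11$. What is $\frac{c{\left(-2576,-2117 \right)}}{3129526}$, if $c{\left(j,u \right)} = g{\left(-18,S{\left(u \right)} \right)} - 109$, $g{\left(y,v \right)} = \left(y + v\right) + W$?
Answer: $- \frac{2233}{3129526} \approx -0.00071353$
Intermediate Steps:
$g{\left(y,v \right)} = 11 + v + y$ ($g{\left(y,v \right)} = \left(y + v\right) + 11 = \left(v + y\right) + 11 = 11 + v + y$)
$c{\left(j,u \right)} = -116 + u$ ($c{\left(j,u \right)} = \left(11 + u - 18\right) - 109 = \left(-7 + u\right) - 109 = -116 + u$)
$\frac{c{\left(-2576,-2117 \right)}}{3129526} = \frac{-116 - 2117}{3129526} = \left(-2233\right) \frac{1}{3129526} = - \frac{2233}{3129526}$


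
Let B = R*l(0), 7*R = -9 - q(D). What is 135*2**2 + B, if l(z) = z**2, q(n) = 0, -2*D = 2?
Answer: 540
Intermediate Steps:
D = -1 (D = -1/2*2 = -1)
R = -9/7 (R = (-9 - 1*0)/7 = (-9 + 0)/7 = (1/7)*(-9) = -9/7 ≈ -1.2857)
B = 0 (B = -9/7*0**2 = -9/7*0 = 0)
135*2**2 + B = 135*2**2 + 0 = 135*4 + 0 = 540 + 0 = 540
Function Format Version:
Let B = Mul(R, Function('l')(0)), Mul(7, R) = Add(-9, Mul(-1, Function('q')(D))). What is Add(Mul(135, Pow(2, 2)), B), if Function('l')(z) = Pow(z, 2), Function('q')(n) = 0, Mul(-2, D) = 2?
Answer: 540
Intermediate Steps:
D = -1 (D = Mul(Rational(-1, 2), 2) = -1)
R = Rational(-9, 7) (R = Mul(Rational(1, 7), Add(-9, Mul(-1, 0))) = Mul(Rational(1, 7), Add(-9, 0)) = Mul(Rational(1, 7), -9) = Rational(-9, 7) ≈ -1.2857)
B = 0 (B = Mul(Rational(-9, 7), Pow(0, 2)) = Mul(Rational(-9, 7), 0) = 0)
Add(Mul(135, Pow(2, 2)), B) = Add(Mul(135, Pow(2, 2)), 0) = Add(Mul(135, 4), 0) = Add(540, 0) = 540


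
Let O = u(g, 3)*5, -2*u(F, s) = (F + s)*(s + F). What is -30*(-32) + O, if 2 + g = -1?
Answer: 960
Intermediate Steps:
g = -3 (g = -2 - 1 = -3)
u(F, s) = -(F + s)²/2 (u(F, s) = -(F + s)*(s + F)/2 = -(F + s)*(F + s)/2 = -(F + s)²/2)
O = 0 (O = -(-3 + 3)²/2*5 = -½*0²*5 = -½*0*5 = 0*5 = 0)
-30*(-32) + O = -30*(-32) + 0 = 960 + 0 = 960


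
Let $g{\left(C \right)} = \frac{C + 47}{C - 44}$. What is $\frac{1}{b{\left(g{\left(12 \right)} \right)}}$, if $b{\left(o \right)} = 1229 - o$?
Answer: $\frac{32}{39387} \approx 0.00081245$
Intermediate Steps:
$g{\left(C \right)} = \frac{47 + C}{-44 + C}$
$\frac{1}{b{\left(g{\left(12 \right)} \right)}} = \frac{1}{1229 - \frac{47 + 12}{-44 + 12}} = \frac{1}{1229 - \frac{1}{-32} \cdot 59} = \frac{1}{1229 - \left(- \frac{1}{32}\right) 59} = \frac{1}{1229 - - \frac{59}{32}} = \frac{1}{1229 + \frac{59}{32}} = \frac{1}{\frac{39387}{32}} = \frac{32}{39387}$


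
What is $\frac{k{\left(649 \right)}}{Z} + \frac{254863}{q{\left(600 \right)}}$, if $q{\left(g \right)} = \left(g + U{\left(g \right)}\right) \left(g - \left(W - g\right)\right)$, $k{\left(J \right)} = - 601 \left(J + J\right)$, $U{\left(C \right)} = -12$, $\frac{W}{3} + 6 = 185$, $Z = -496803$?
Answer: $\frac{20511106081}{9222650892} \approx 2.224$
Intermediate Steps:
$W = 537$ ($W = -18 + 3 \cdot 185 = -18 + 555 = 537$)
$k{\left(J \right)} = - 1202 J$ ($k{\left(J \right)} = - 601 \cdot 2 J = - 1202 J$)
$q{\left(g \right)} = \left(-537 + 2 g\right) \left(-12 + g\right)$ ($q{\left(g \right)} = \left(g - 12\right) \left(g + \left(g - 537\right)\right) = \left(-12 + g\right) \left(g + \left(g - 537\right)\right) = \left(-12 + g\right) \left(g + \left(-537 + g\right)\right) = \left(-12 + g\right) \left(-537 + 2 g\right) = \left(-537 + 2 g\right) \left(-12 + g\right)$)
$\frac{k{\left(649 \right)}}{Z} + \frac{254863}{q{\left(600 \right)}} = \frac{\left(-1202\right) 649}{-496803} + \frac{254863}{6444 - 336600 + 2 \cdot 600^{2}} = \left(-780098\right) \left(- \frac{1}{496803}\right) + \frac{254863}{6444 - 336600 + 2 \cdot 360000} = \frac{780098}{496803} + \frac{254863}{6444 - 336600 + 720000} = \frac{780098}{496803} + \frac{254863}{389844} = \frac{780098}{496803} + 254863 \cdot \frac{1}{389844} = \frac{780098}{496803} + \frac{36409}{55692} = \frac{20511106081}{9222650892}$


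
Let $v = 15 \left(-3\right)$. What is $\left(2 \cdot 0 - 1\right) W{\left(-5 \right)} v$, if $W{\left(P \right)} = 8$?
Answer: $360$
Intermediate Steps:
$v = -45$
$\left(2 \cdot 0 - 1\right) W{\left(-5 \right)} v = \left(2 \cdot 0 - 1\right) 8 \left(-45\right) = \left(0 - 1\right) 8 \left(-45\right) = \left(-1\right) 8 \left(-45\right) = \left(-8\right) \left(-45\right) = 360$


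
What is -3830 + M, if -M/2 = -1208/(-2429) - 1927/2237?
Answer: -20807010816/5433673 ≈ -3829.3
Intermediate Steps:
M = 3956774/5433673 (M = -2*(-1208/(-2429) - 1927/2237) = -2*(-1208*(-1/2429) - 1927*1/2237) = -2*(1208/2429 - 1927/2237) = -2*(-1978387/5433673) = 3956774/5433673 ≈ 0.72820)
-3830 + M = -3830 + 3956774/5433673 = -20807010816/5433673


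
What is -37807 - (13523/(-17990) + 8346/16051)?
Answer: -1559569644471/41251070 ≈ -37807.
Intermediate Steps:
-37807 - (13523/(-17990) + 8346/16051) = -37807 - (13523*(-1/17990) + 8346*(1/16051)) = -37807 - (-13523/17990 + 8346/16051) = -37807 - 1*(-9559019/41251070) = -37807 + 9559019/41251070 = -1559569644471/41251070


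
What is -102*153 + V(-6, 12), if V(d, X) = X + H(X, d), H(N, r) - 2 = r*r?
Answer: -15556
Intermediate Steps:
H(N, r) = 2 + r**2 (H(N, r) = 2 + r*r = 2 + r**2)
V(d, X) = 2 + X + d**2 (V(d, X) = X + (2 + d**2) = 2 + X + d**2)
-102*153 + V(-6, 12) = -102*153 + (2 + 12 + (-6)**2) = -15606 + (2 + 12 + 36) = -15606 + 50 = -15556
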